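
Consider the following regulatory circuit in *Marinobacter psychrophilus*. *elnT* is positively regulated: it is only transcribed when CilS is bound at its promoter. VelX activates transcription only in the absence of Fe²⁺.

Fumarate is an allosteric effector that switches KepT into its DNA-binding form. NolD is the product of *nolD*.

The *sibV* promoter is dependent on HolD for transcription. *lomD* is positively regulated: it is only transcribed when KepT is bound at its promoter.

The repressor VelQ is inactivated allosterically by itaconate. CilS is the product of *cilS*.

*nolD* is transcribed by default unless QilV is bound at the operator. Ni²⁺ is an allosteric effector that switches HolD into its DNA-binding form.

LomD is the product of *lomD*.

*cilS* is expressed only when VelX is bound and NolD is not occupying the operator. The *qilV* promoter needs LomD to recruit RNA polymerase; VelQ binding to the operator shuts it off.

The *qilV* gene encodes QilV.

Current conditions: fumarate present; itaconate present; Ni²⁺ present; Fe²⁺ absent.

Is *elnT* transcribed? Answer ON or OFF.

ON

Fumarate is present, so KepT is active.
No repressor is bound and KepT is active, so *lomD* is transcribed.
So LomD is produced and active.
Itaconate is present, so VelQ is inactive.
No repressor is bound and LomD is active, so *qilV* is transcribed.
So QilV is produced and active.
With repressor QilV bound, *nolD* is not transcribed.
So NolD is not produced.
Fe²⁺ is absent, so VelX is active.
No repressor is bound and VelX is active, so *cilS* is transcribed.
So CilS is produced and active.
No repressor is bound and CilS is active, so *elnT* is transcribed.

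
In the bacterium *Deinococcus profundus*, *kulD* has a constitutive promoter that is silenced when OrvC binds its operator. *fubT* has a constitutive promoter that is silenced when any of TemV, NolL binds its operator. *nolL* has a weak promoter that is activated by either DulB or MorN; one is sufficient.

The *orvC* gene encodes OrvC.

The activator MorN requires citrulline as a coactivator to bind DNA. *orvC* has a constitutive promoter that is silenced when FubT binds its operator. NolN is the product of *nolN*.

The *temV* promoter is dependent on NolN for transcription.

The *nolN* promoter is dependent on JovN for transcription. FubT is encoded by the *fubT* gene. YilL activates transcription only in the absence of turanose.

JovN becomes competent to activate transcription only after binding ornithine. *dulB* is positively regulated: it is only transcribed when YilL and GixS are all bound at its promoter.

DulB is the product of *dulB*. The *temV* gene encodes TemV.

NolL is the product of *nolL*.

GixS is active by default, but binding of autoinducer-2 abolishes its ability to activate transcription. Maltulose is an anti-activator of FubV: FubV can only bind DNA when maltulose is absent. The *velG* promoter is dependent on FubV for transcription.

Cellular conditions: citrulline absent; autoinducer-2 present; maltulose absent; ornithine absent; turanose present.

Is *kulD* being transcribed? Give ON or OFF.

ON

Ornithine is absent, so JovN is inactive.
Required activator JovN is absent, so *nolN* is not transcribed.
So NolN is not produced.
Required activator NolN is absent, so *temV* is not transcribed.
So TemV is not produced.
Turanose is present, so YilL is inactive.
Autoinducer-2 is present, so GixS is inactive.
Required activator YilL is absent, so *dulB* is not transcribed.
So DulB is not produced.
Citrulline is absent, so MorN is inactive.
No activator is available at the *nolL* promoter, so *nolL* is not transcribed.
So NolL is not produced.
With no repressor bound, *fubT* is transcribed.
So FubT is produced and active.
With repressor FubT bound, *orvC* is not transcribed.
So OrvC is not produced.
With no repressor bound, *kulD* is transcribed.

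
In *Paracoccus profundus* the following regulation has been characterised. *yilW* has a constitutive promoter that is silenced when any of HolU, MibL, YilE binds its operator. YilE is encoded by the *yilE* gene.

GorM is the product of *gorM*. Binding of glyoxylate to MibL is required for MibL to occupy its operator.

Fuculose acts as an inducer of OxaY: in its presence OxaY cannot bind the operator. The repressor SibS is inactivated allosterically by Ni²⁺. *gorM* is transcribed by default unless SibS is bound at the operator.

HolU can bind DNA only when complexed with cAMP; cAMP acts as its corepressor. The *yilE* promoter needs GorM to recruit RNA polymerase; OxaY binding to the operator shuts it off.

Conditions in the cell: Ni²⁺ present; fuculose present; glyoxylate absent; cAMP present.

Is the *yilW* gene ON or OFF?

OFF

cAMP is present, so HolU is active.
Glyoxylate is absent, so MibL is inactive.
Fuculose is present, so OxaY is inactive.
Ni²⁺ is present, so SibS is inactive.
With no repressor bound, *gorM* is transcribed.
So GorM is produced and active.
No repressor is bound and GorM is active, so *yilE* is transcribed.
So YilE is produced and active.
With repressor HolU bound, *yilW* is not transcribed.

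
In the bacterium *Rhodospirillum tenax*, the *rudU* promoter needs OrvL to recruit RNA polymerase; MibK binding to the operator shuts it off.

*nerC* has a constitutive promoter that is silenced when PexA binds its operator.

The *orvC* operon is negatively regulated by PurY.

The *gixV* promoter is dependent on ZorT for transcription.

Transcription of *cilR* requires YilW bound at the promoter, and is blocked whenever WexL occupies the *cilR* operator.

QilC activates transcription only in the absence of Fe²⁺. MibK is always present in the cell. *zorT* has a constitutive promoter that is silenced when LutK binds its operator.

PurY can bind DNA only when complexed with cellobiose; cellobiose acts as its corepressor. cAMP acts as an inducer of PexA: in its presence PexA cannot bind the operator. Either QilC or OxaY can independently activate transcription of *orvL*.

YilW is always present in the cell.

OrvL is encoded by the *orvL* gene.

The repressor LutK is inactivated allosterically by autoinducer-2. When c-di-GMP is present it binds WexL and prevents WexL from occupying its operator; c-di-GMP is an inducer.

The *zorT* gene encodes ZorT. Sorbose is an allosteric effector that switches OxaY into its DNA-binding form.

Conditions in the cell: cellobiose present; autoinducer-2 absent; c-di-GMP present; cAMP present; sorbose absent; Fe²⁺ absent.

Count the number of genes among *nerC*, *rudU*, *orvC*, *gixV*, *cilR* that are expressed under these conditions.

cAMP is present, so PexA is inactive.
With no repressor bound, *nerC* is transcribed.
→ *nerC* is ON.
Fe²⁺ is absent, so QilC is active.
Sorbose is absent, so OxaY is inactive.
Activator QilC is present, so *orvL* is transcribed.
So OrvL is produced and active.
MibK is produced constitutively and is active.
With repressor MibK bound, *rudU* is not transcribed.
→ *rudU* is OFF.
Cellobiose is present, so PurY is active.
With repressor PurY bound, *orvC* is not transcribed.
→ *orvC* is OFF.
Autoinducer-2 is absent, so LutK is active.
With repressor LutK bound, *zorT* is not transcribed.
So ZorT is not produced.
Required activator ZorT is absent, so *gixV* is not transcribed.
→ *gixV* is OFF.
c-di-GMP is present, so WexL is inactive.
YilW is produced constitutively and is active.
No repressor is bound and YilW is active, so *cilR* is transcribed.
→ *cilR* is ON.
2 of the 5 genes are transcribed.

2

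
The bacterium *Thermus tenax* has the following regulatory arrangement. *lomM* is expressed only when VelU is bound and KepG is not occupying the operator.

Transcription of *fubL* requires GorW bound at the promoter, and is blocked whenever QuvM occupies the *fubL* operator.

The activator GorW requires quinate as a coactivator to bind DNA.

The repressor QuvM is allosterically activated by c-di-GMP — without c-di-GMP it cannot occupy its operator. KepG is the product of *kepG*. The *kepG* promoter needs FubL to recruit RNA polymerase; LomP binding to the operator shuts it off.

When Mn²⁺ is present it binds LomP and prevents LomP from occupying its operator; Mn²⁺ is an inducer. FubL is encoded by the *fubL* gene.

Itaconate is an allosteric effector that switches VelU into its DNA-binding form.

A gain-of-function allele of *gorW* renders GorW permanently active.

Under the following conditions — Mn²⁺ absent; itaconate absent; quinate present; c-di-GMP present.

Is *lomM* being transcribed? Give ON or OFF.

c-di-GMP is present, so QuvM is active.
GorW is constitutively active in this strain.
With repressor QuvM bound, *fubL* is not transcribed.
So FubL is not produced.
Mn²⁺ is absent, so LomP is active.
With repressor LomP bound, *kepG* is not transcribed.
So KepG is not produced.
Itaconate is absent, so VelU is inactive.
Required activator VelU is absent, so *lomM* is not transcribed.

OFF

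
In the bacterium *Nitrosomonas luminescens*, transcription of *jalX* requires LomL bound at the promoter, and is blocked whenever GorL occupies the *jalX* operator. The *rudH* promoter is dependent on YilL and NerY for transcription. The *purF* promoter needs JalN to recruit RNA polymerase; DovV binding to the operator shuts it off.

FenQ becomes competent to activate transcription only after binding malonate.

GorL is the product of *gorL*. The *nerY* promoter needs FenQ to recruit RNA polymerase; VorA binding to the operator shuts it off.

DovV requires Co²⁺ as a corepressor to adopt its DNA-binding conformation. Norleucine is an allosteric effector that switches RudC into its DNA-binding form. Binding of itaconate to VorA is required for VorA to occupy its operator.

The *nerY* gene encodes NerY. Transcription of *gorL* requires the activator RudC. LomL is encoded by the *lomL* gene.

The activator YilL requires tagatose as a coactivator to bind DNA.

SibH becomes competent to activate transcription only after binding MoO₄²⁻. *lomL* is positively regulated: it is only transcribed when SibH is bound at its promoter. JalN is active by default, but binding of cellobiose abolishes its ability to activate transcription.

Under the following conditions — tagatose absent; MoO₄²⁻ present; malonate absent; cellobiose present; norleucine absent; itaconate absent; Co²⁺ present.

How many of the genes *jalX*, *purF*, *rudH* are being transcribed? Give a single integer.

1

MoO₄²⁻ is present, so SibH is active.
No repressor is bound and SibH is active, so *lomL* is transcribed.
So LomL is produced and active.
Norleucine is absent, so RudC is inactive.
Required activator RudC is absent, so *gorL* is not transcribed.
So GorL is not produced.
No repressor is bound and LomL is active, so *jalX* is transcribed.
→ *jalX* is ON.
Co²⁺ is present, so DovV is active.
Cellobiose is present, so JalN is inactive.
With repressor DovV bound, *purF* is not transcribed.
→ *purF* is OFF.
Tagatose is absent, so YilL is inactive.
Itaconate is absent, so VorA is inactive.
Malonate is absent, so FenQ is inactive.
Required activator FenQ is absent, so *nerY* is not transcribed.
So NerY is not produced.
Required activator YilL is absent, so *rudH* is not transcribed.
→ *rudH* is OFF.
1 of the 3 genes is transcribed.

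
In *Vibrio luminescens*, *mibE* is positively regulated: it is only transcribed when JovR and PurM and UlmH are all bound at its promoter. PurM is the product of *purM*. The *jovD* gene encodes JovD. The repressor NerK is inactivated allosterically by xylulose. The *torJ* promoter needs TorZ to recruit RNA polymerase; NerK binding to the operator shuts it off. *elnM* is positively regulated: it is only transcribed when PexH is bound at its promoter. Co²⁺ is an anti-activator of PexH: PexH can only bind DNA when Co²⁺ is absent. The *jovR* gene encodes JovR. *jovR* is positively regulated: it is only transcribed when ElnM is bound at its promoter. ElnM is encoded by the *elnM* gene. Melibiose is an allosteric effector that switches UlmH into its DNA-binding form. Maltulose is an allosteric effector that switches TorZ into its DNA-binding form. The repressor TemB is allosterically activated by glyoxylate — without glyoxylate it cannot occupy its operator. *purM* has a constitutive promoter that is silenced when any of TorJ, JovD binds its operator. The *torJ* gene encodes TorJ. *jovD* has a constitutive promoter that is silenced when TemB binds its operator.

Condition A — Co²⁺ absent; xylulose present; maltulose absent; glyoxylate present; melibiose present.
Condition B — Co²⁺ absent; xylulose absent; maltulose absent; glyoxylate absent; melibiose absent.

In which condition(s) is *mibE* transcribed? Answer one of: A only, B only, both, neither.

A only

Condition A:
Co²⁺ is absent, so PexH is active.
No repressor is bound and PexH is active, so *elnM* is transcribed.
So ElnM is produced and active.
No repressor is bound and ElnM is active, so *jovR* is transcribed.
So JovR is produced and active.
Xylulose is present, so NerK is inactive.
Maltulose is absent, so TorZ is inactive.
Required activator TorZ is absent, so *torJ* is not transcribed.
So TorJ is not produced.
Glyoxylate is present, so TemB is active.
With repressor TemB bound, *jovD* is not transcribed.
So JovD is not produced.
With no repressor bound, *purM* is transcribed.
So PurM is produced and active.
Melibiose is present, so UlmH is active.
No repressor is bound and JovR and PurM and UlmH are active, so *mibE* is transcribed.
→ *mibE* is ON in A.
Condition B:
Co²⁺ is absent, so PexH is active.
No repressor is bound and PexH is active, so *elnM* is transcribed.
So ElnM is produced and active.
No repressor is bound and ElnM is active, so *jovR* is transcribed.
So JovR is produced and active.
Xylulose is absent, so NerK is active.
Maltulose is absent, so TorZ is inactive.
With repressor NerK bound, *torJ* is not transcribed.
So TorJ is not produced.
Glyoxylate is absent, so TemB is inactive.
With no repressor bound, *jovD* is transcribed.
So JovD is produced and active.
With repressor JovD bound, *purM* is not transcribed.
So PurM is not produced.
Melibiose is absent, so UlmH is inactive.
Required activator PurM is absent, so *mibE* is not transcribed.
→ *mibE* is OFF in B.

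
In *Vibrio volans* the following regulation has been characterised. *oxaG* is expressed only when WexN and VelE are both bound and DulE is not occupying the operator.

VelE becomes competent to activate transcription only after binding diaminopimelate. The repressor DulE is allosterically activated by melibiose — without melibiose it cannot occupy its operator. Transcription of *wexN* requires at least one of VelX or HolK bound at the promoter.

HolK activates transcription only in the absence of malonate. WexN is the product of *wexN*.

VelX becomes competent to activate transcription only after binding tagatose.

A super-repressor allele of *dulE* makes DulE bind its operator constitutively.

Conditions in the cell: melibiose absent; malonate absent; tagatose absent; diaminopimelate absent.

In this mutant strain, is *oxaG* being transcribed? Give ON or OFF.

OFF

Tagatose is absent, so VelX is inactive.
Malonate is absent, so HolK is active.
Activator HolK is present, so *wexN* is transcribed.
So WexN is produced and active.
DulE is constitutively active in this strain.
Diaminopimelate is absent, so VelE is inactive.
With repressor DulE bound, *oxaG* is not transcribed.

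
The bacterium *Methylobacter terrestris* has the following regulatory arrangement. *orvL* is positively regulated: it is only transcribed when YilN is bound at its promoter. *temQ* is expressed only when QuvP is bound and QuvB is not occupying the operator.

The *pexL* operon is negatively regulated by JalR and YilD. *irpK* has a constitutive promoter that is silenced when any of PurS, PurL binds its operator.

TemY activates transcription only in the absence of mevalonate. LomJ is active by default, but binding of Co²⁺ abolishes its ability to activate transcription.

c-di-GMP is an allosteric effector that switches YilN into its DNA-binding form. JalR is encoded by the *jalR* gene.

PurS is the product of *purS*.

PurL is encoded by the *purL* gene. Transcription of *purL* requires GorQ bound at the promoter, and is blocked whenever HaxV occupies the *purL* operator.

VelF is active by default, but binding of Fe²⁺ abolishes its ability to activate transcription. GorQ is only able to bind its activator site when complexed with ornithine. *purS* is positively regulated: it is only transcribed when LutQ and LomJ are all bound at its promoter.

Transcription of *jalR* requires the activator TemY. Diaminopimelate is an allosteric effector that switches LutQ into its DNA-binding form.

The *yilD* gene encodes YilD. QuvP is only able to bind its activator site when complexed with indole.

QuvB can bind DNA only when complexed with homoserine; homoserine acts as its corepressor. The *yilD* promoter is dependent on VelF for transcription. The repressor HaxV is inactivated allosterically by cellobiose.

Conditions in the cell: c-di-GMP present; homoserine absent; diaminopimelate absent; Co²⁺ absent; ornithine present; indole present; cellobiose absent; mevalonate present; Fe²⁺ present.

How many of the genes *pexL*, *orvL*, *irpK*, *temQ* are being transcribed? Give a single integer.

Mevalonate is present, so TemY is inactive.
Required activator TemY is absent, so *jalR* is not transcribed.
So JalR is not produced.
Fe²⁺ is present, so VelF is inactive.
Required activator VelF is absent, so *yilD* is not transcribed.
So YilD is not produced.
With no repressor bound, *pexL* is transcribed.
→ *pexL* is ON.
c-di-GMP is present, so YilN is active.
No repressor is bound and YilN is active, so *orvL* is transcribed.
→ *orvL* is ON.
Diaminopimelate is absent, so LutQ is inactive.
Co²⁺ is absent, so LomJ is active.
Required activator LutQ is absent, so *purS* is not transcribed.
So PurS is not produced.
Cellobiose is absent, so HaxV is active.
Ornithine is present, so GorQ is active.
With repressor HaxV bound, *purL* is not transcribed.
So PurL is not produced.
With no repressor bound, *irpK* is transcribed.
→ *irpK* is ON.
Homoserine is absent, so QuvB is inactive.
Indole is present, so QuvP is active.
No repressor is bound and QuvP is active, so *temQ* is transcribed.
→ *temQ* is ON.
4 of the 4 genes are transcribed.

4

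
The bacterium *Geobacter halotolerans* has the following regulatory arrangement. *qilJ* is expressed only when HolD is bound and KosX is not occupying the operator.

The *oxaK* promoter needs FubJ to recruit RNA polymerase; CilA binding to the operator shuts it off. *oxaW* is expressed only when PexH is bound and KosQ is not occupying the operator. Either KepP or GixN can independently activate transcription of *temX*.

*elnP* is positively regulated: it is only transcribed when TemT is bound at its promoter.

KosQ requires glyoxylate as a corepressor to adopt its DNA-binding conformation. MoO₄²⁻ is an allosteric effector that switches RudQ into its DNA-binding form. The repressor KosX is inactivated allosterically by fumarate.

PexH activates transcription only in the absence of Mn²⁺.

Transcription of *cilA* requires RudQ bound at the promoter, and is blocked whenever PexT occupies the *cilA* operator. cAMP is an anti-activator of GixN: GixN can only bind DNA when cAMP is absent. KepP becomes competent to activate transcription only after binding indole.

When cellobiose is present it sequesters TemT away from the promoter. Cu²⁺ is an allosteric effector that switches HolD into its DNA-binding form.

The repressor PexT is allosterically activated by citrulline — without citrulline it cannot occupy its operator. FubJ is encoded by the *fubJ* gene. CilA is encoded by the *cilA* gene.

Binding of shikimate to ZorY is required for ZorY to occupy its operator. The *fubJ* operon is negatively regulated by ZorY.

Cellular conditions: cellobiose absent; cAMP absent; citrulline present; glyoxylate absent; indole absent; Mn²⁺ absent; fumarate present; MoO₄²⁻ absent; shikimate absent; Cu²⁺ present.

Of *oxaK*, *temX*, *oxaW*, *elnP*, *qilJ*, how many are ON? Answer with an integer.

Citrulline is present, so PexT is active.
MoO₄²⁻ is absent, so RudQ is inactive.
With repressor PexT bound, *cilA* is not transcribed.
So CilA is not produced.
Shikimate is absent, so ZorY is inactive.
With no repressor bound, *fubJ* is transcribed.
So FubJ is produced and active.
No repressor is bound and FubJ is active, so *oxaK* is transcribed.
→ *oxaK* is ON.
Indole is absent, so KepP is inactive.
cAMP is absent, so GixN is active.
Activator GixN is present, so *temX* is transcribed.
→ *temX* is ON.
Glyoxylate is absent, so KosQ is inactive.
Mn²⁺ is absent, so PexH is active.
No repressor is bound and PexH is active, so *oxaW* is transcribed.
→ *oxaW* is ON.
Cellobiose is absent, so TemT is active.
No repressor is bound and TemT is active, so *elnP* is transcribed.
→ *elnP* is ON.
Cu²⁺ is present, so HolD is active.
Fumarate is present, so KosX is inactive.
No repressor is bound and HolD is active, so *qilJ* is transcribed.
→ *qilJ* is ON.
5 of the 5 genes are transcribed.

5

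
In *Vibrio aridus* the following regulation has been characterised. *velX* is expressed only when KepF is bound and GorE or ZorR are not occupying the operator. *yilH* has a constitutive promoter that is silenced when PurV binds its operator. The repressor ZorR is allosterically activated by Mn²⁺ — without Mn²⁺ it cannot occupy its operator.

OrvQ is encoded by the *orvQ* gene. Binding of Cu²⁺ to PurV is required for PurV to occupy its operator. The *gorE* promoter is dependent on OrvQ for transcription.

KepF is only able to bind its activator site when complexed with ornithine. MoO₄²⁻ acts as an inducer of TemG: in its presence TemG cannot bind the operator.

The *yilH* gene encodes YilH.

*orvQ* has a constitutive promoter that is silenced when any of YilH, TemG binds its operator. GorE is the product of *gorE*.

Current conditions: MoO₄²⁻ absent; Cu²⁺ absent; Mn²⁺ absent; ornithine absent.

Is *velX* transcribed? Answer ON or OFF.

Cu²⁺ is absent, so PurV is inactive.
With no repressor bound, *yilH* is transcribed.
So YilH is produced and active.
MoO₄²⁻ is absent, so TemG is active.
With repressor YilH bound, *orvQ* is not transcribed.
So OrvQ is not produced.
Required activator OrvQ is absent, so *gorE* is not transcribed.
So GorE is not produced.
Mn²⁺ is absent, so ZorR is inactive.
Ornithine is absent, so KepF is inactive.
Required activator KepF is absent, so *velX* is not transcribed.

OFF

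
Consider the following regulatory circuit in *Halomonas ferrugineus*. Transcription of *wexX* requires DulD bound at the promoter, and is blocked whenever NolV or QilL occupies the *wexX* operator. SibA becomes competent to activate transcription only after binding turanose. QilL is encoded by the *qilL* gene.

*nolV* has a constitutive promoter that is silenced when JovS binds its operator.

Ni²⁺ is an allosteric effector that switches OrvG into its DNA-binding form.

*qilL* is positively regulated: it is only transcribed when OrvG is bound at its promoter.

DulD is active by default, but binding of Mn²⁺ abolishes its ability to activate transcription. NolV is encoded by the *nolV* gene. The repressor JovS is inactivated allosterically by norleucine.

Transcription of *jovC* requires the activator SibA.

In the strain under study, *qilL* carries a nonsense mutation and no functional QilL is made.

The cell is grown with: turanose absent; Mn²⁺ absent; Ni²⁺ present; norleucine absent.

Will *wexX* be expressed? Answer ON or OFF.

Mn²⁺ is absent, so DulD is active.
Norleucine is absent, so JovS is active.
With repressor JovS bound, *nolV* is not transcribed.
So NolV is not produced.
QilL is non-functional in this strain, so it has no effect.
No repressor is bound and DulD is active, so *wexX* is transcribed.

ON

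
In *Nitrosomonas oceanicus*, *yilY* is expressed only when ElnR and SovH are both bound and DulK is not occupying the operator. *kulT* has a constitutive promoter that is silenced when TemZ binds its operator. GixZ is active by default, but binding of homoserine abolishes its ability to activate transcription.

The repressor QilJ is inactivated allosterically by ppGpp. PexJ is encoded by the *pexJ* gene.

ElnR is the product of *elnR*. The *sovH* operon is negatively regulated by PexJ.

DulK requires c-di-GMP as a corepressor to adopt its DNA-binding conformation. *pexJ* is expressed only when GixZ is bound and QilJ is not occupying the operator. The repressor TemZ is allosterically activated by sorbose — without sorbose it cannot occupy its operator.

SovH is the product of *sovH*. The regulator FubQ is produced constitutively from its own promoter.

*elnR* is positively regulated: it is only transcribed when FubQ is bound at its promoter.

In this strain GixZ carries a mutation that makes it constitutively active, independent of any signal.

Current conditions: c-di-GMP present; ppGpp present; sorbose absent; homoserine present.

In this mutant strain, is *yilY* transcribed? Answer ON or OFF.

FubQ is produced constitutively and is active.
No repressor is bound and FubQ is active, so *elnR* is transcribed.
So ElnR is produced and active.
c-di-GMP is present, so DulK is active.
ppGpp is present, so QilJ is inactive.
GixZ is constitutively active in this strain.
No repressor is bound and GixZ is active, so *pexJ* is transcribed.
So PexJ is produced and active.
With repressor PexJ bound, *sovH* is not transcribed.
So SovH is not produced.
With repressor DulK bound, *yilY* is not transcribed.

OFF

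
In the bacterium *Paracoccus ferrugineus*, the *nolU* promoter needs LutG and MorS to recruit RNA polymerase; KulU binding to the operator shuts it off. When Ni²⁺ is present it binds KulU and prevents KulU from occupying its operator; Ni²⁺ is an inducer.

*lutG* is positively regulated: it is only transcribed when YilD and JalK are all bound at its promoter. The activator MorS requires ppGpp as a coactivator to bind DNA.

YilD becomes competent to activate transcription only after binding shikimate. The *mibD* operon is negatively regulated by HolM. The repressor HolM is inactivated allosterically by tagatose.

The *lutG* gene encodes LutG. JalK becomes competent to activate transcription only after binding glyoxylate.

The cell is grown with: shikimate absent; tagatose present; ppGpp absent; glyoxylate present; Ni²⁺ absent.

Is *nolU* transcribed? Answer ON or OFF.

Ni²⁺ is absent, so KulU is active.
Shikimate is absent, so YilD is inactive.
Glyoxylate is present, so JalK is active.
Required activator YilD is absent, so *lutG* is not transcribed.
So LutG is not produced.
ppGpp is absent, so MorS is inactive.
With repressor KulU bound, *nolU* is not transcribed.

OFF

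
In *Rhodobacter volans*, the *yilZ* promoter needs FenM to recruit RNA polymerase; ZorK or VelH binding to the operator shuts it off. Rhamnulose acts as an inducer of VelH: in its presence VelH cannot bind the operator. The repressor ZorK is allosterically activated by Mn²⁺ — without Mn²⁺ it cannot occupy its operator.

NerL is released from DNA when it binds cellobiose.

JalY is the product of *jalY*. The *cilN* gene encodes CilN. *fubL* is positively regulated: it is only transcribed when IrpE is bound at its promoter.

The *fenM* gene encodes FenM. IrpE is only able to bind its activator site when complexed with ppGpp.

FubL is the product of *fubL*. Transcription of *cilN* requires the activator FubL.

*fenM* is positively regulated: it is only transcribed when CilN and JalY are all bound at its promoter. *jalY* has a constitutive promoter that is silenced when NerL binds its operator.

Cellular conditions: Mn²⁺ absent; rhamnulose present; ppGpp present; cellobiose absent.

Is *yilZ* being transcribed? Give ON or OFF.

ppGpp is present, so IrpE is active.
No repressor is bound and IrpE is active, so *fubL* is transcribed.
So FubL is produced and active.
No repressor is bound and FubL is active, so *cilN* is transcribed.
So CilN is produced and active.
Cellobiose is absent, so NerL is active.
With repressor NerL bound, *jalY* is not transcribed.
So JalY is not produced.
Required activator JalY is absent, so *fenM* is not transcribed.
So FenM is not produced.
Mn²⁺ is absent, so ZorK is inactive.
Rhamnulose is present, so VelH is inactive.
Required activator FenM is absent, so *yilZ* is not transcribed.

OFF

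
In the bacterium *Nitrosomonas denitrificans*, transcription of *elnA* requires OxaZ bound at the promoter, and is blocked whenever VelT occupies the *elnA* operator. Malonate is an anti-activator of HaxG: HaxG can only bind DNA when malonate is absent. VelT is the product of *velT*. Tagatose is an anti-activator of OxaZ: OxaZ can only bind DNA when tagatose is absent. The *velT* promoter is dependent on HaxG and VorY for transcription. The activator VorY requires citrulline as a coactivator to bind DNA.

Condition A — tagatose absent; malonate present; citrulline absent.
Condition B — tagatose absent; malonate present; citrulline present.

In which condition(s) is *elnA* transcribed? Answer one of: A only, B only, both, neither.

both

Condition A:
Tagatose is absent, so OxaZ is active.
Malonate is present, so HaxG is inactive.
Citrulline is absent, so VorY is inactive.
Required activator HaxG is absent, so *velT* is not transcribed.
So VelT is not produced.
No repressor is bound and OxaZ is active, so *elnA* is transcribed.
→ *elnA* is ON in A.
Condition B:
Tagatose is absent, so OxaZ is active.
Malonate is present, so HaxG is inactive.
Citrulline is present, so VorY is active.
Required activator HaxG is absent, so *velT* is not transcribed.
So VelT is not produced.
No repressor is bound and OxaZ is active, so *elnA* is transcribed.
→ *elnA* is ON in B.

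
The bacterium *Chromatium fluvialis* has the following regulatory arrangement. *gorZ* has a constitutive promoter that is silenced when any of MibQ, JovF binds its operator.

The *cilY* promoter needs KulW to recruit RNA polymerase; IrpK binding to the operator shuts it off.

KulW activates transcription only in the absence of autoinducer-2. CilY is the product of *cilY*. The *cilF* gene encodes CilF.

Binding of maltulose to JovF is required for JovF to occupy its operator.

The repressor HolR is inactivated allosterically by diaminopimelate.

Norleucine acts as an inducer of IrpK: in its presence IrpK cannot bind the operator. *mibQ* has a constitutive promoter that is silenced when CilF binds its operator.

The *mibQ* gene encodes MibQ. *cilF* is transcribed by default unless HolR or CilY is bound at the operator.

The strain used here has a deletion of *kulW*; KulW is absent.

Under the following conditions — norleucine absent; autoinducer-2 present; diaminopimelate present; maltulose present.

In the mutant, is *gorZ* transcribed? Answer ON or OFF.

Diaminopimelate is present, so HolR is inactive.
KulW is non-functional in this strain, so it has no effect.
Norleucine is absent, so IrpK is active.
With repressor IrpK bound, *cilY* is not transcribed.
So CilY is not produced.
With no repressor bound, *cilF* is transcribed.
So CilF is produced and active.
With repressor CilF bound, *mibQ* is not transcribed.
So MibQ is not produced.
Maltulose is present, so JovF is active.
With repressor JovF bound, *gorZ* is not transcribed.

OFF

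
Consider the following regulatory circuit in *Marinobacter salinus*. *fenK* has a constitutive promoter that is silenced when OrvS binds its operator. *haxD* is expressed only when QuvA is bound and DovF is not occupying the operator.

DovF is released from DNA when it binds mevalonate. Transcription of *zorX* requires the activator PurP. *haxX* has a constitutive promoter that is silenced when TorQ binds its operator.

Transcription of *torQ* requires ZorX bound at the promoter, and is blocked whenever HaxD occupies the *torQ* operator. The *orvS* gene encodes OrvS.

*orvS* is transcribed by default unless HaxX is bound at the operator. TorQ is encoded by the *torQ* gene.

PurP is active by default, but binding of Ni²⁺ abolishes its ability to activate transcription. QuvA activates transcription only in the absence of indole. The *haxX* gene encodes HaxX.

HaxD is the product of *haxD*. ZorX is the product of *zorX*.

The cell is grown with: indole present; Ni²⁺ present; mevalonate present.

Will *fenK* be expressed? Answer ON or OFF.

Indole is present, so QuvA is inactive.
Mevalonate is present, so DovF is inactive.
Required activator QuvA is absent, so *haxD* is not transcribed.
So HaxD is not produced.
Ni²⁺ is present, so PurP is inactive.
Required activator PurP is absent, so *zorX* is not transcribed.
So ZorX is not produced.
Required activator ZorX is absent, so *torQ* is not transcribed.
So TorQ is not produced.
With no repressor bound, *haxX* is transcribed.
So HaxX is produced and active.
With repressor HaxX bound, *orvS* is not transcribed.
So OrvS is not produced.
With no repressor bound, *fenK* is transcribed.

ON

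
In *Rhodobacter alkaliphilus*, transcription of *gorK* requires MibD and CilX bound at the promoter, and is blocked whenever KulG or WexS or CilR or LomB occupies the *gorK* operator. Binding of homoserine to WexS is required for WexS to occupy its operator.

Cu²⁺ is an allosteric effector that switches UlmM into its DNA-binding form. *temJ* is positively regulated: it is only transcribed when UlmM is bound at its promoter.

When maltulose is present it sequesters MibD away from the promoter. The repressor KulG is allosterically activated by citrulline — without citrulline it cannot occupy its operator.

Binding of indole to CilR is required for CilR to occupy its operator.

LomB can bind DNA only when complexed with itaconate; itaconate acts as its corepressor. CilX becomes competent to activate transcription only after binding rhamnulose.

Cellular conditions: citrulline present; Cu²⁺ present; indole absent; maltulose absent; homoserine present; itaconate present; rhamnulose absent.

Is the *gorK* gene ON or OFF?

Citrulline is present, so KulG is active.
Maltulose is absent, so MibD is active.
Homoserine is present, so WexS is active.
Indole is absent, so CilR is inactive.
Itaconate is present, so LomB is active.
Rhamnulose is absent, so CilX is inactive.
With repressor KulG bound, *gorK* is not transcribed.

OFF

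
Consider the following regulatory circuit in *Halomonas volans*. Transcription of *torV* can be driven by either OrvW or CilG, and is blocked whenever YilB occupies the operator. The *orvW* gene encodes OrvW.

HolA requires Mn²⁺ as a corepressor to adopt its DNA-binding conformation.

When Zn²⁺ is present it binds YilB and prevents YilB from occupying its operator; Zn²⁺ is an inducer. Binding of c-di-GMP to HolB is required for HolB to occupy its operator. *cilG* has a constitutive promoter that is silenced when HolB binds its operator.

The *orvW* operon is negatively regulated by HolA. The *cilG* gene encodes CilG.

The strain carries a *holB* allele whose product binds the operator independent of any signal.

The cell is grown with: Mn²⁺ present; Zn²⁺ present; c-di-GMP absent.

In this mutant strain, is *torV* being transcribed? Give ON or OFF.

Mn²⁺ is present, so HolA is active.
With repressor HolA bound, *orvW* is not transcribed.
So OrvW is not produced.
HolB is constitutively active in this strain.
With repressor HolB bound, *cilG* is not transcribed.
So CilG is not produced.
Zn²⁺ is present, so YilB is inactive.
No activator is available at the *torV* promoter, so *torV* is not transcribed.

OFF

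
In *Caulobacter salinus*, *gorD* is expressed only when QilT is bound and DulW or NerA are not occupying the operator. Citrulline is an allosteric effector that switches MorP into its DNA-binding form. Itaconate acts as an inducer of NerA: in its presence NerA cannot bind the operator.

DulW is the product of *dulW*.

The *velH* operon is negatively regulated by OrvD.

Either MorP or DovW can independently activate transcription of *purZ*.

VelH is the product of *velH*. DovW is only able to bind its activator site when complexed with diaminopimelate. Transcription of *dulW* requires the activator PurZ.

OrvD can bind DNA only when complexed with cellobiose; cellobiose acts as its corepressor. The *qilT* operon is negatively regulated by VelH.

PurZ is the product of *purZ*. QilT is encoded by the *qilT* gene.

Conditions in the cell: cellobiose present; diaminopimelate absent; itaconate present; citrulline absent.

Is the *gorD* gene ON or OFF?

Cellobiose is present, so OrvD is active.
With repressor OrvD bound, *velH* is not transcribed.
So VelH is not produced.
With no repressor bound, *qilT* is transcribed.
So QilT is produced and active.
Citrulline is absent, so MorP is inactive.
Diaminopimelate is absent, so DovW is inactive.
No activator is available at the *purZ* promoter, so *purZ* is not transcribed.
So PurZ is not produced.
Required activator PurZ is absent, so *dulW* is not transcribed.
So DulW is not produced.
Itaconate is present, so NerA is inactive.
No repressor is bound and QilT is active, so *gorD* is transcribed.

ON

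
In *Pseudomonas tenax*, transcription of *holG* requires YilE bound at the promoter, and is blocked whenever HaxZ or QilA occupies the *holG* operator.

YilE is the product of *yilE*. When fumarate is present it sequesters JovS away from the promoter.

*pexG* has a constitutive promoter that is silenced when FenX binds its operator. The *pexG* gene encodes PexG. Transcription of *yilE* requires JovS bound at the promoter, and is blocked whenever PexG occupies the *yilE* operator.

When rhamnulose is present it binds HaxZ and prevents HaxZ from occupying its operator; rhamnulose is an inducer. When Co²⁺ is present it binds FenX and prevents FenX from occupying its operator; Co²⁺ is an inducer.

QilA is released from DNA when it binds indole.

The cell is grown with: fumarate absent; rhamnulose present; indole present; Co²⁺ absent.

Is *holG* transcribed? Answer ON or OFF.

Rhamnulose is present, so HaxZ is inactive.
Indole is present, so QilA is inactive.
Co²⁺ is absent, so FenX is active.
With repressor FenX bound, *pexG* is not transcribed.
So PexG is not produced.
Fumarate is absent, so JovS is active.
No repressor is bound and JovS is active, so *yilE* is transcribed.
So YilE is produced and active.
No repressor is bound and YilE is active, so *holG* is transcribed.

ON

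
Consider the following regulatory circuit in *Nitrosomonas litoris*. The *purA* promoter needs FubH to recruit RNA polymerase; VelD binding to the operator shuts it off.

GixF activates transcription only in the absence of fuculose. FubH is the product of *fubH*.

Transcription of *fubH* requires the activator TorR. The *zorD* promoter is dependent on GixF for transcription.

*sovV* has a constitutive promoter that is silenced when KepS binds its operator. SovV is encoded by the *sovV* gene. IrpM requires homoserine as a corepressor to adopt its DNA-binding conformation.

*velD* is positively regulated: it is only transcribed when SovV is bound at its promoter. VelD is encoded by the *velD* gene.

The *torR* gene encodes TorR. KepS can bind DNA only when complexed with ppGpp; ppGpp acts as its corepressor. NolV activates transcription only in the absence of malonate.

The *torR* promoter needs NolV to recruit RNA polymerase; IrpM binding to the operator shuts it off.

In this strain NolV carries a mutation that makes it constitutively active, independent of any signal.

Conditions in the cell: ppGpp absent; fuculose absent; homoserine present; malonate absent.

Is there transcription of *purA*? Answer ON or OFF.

ppGpp is absent, so KepS is inactive.
With no repressor bound, *sovV* is transcribed.
So SovV is produced and active.
No repressor is bound and SovV is active, so *velD* is transcribed.
So VelD is produced and active.
NolV is constitutively active in this strain.
Homoserine is present, so IrpM is active.
With repressor IrpM bound, *torR* is not transcribed.
So TorR is not produced.
Required activator TorR is absent, so *fubH* is not transcribed.
So FubH is not produced.
With repressor VelD bound, *purA* is not transcribed.

OFF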